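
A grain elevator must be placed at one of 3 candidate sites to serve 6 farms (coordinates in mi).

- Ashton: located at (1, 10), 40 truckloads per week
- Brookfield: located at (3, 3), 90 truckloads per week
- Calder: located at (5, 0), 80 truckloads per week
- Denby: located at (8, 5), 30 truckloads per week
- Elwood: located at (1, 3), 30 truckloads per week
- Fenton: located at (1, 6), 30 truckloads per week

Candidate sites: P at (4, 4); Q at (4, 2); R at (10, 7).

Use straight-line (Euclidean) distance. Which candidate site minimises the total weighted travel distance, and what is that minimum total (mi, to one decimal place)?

Total weighted distance at each candidate:
  P (4, 4): total = 1052.2
  Q (4, 2): total = 1042.8
  R (10, 7): total = 2445.2
Minimum is at Q with total 1042.8 mi.

Q, total 1042.8 mi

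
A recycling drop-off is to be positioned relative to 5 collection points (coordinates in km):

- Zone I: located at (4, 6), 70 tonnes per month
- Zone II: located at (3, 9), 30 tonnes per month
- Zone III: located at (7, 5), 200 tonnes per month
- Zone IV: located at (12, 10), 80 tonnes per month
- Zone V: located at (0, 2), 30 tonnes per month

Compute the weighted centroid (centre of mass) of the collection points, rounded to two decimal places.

The minimiser of Σwᵢ‖p−pᵢ‖² is the weighted centroid p* = (Σwᵢpᵢ)/(Σwᵢ).
Σwᵢ = 410.
Σwᵢxᵢ = 70·4 + 30·3 + 200·7 + 80·12 + 30·0 = 2730.
Σwᵢyᵢ = 70·6 + 30·9 + 200·5 + 80·10 + 30·2 = 2550.
x* = 2730/410 = 6.66, y* = 2550/410 = 6.22.

(6.66, 6.22)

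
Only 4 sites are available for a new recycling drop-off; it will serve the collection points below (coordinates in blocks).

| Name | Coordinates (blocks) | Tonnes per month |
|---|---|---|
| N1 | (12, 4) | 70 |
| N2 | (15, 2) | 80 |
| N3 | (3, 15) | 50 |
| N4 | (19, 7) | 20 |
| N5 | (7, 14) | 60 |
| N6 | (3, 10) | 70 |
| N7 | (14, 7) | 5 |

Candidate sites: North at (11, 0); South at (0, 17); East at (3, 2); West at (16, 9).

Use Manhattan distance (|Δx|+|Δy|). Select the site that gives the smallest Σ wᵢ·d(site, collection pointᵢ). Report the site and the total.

West, total 4160 blocks

Total weighted distance at each candidate:
  North (11, 0): total = 4670
  South (0, 17): total = 6400
  East (3, 2): total = 4400
  West (16, 9): total = 4160
Minimum is at West with total 4160 blocks.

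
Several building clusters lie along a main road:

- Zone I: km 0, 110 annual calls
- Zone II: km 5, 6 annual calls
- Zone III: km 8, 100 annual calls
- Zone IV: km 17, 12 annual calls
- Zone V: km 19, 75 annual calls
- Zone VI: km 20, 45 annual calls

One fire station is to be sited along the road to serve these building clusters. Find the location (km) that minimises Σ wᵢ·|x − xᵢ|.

For a sum of weighted absolute distances on a line, the optimum is the weighted median (not the mean). Total weight W = 348; half-weight = 174.
Sort by position and accumulate weight:
  km 0 (Zone I, w=110) → cum 110
  km 5 (Zone II, w=6) → cum 116
  km 8 (Zone III, w=100) → cum 216  ≥ 174 → median here
  km 17 (Zone IV, w=12) → cum 228
  km 19 (Zone V, w=75) → cum 303
  km 20 (Zone VI, w=45) → cum 348
Optimal location: km 8.

x = 8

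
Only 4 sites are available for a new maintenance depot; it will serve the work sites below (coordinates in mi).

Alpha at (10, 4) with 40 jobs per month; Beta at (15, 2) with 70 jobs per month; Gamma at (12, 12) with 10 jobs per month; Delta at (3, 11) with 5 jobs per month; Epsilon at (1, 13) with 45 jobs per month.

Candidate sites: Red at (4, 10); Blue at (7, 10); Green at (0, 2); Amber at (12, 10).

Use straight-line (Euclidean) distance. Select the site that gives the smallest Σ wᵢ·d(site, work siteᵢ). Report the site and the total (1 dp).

Total weighted distance at each candidate:
  Red (4, 10): total = 1572.0
  Blue (7, 10): total = 1436.6
  Green (0, 2): total = 2158.6
  Amber (12, 10): total = 1429.4
Minimum is at Amber with total 1429.4 mi.

Amber, total 1429.4 mi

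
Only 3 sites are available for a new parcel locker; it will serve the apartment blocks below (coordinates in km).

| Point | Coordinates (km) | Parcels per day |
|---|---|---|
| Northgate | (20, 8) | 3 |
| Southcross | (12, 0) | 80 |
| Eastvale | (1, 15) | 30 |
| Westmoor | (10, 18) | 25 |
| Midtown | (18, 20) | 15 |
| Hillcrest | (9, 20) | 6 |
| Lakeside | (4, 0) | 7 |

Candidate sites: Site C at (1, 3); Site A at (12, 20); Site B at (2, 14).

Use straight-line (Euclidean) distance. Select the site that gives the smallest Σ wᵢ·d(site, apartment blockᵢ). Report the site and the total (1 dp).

Site B, total 2110.0 km

Total weighted distance at each candidate:
  Site C (1, 3): total = 2271.5
  Site A (12, 20): total = 2335.3
  Site B (2, 14): total = 2110.0
Minimum is at Site B with total 2110.0 km.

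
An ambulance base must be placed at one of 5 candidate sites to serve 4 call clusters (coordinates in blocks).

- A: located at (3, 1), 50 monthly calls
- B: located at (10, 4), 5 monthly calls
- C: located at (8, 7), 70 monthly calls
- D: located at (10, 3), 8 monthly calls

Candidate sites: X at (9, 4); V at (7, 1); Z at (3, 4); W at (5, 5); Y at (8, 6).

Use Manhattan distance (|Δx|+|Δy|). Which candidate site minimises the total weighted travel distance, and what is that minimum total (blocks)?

Total weighted distance at each candidate:
  X (9, 4): total = 751
  V (7, 1): total = 760
  Z (3, 4): total = 809
  W (5, 5): total = 736
  Y (8, 6): total = 630
Minimum is at Y with total 630 blocks.

Y, total 630 blocks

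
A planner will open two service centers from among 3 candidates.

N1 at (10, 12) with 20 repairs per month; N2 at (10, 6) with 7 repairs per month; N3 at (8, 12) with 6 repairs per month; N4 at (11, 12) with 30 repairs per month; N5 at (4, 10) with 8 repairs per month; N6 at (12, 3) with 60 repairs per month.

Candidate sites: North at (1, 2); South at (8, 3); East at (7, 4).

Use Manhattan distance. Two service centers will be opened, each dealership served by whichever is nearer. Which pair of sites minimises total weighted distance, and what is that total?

Evaluate every pair (each demand assigned to the nearer of the two):
  {South, East}: total = 981
  {North, South}: total = 997
  {North, East}: total = 1101
Best pair: {South, East} with total 981.

{South, East}, total 981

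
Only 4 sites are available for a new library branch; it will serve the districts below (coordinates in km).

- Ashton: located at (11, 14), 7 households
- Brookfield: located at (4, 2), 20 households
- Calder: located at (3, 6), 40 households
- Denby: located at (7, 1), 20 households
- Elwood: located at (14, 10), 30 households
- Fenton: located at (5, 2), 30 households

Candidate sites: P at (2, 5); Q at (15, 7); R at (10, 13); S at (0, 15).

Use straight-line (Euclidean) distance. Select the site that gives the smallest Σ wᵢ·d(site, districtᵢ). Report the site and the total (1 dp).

Total weighted distance at each candidate:
  P (2, 5): total = 863.1
  Q (15, 7): total = 1410.0
  R (10, 13): total = 1416.4
  S (0, 15): total = 1905.7
Minimum is at P with total 863.1 km.

P, total 863.1 km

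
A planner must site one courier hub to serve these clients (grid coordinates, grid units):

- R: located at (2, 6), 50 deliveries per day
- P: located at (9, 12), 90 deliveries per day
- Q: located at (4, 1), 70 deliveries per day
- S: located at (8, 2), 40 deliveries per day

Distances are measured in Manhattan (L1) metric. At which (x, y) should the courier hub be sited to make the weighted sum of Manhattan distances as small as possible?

(8, 6)

Manhattan distance separates: Σwᵢ(|x−xᵢ|+|y−yᵢ|) = Σwᵢ|x−xᵢ| + Σwᵢ|y−yᵢ|, so x and y are optimised independently as 1-D weighted medians.
Total weight W = 250; half = 125.
x-coordinate, sorted with cumulative weight:
  x=2 (R, w=50) cum 50
  x=4 (Q, w=70) cum 120
  x=8 (S, w=40) cum 160  ← median
  x=9 (P, w=90) cum 250
⇒ x* = 8
y-coordinate, sorted with cumulative weight:
  y=1 (Q, w=70) cum 70
  y=2 (S, w=40) cum 110
  y=6 (R, w=50) cum 160  ← median
  y=12 (P, w=90) cum 250
⇒ y* = 6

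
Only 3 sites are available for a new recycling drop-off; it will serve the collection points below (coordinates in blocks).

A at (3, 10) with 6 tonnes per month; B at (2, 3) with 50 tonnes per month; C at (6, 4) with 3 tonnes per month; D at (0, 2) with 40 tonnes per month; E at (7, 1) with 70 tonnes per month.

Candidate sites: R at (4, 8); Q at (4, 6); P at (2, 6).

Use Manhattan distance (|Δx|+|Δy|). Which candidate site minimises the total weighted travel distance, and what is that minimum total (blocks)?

P, total 1138 blocks

Total weighted distance at each candidate:
  R (4, 8): total = 1486
  Q (4, 6): total = 1172
  P (2, 6): total = 1138
Minimum is at P with total 1138 blocks.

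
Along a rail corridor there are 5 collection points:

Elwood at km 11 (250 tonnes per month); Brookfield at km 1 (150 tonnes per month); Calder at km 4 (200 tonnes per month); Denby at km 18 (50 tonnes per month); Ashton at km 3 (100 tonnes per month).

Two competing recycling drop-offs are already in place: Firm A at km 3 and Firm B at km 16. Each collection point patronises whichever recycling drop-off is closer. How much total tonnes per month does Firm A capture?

The indifferent point is the midpoint (3+16)/2 = 9.5; collection points left of it (closer to Firm A at 3) go to Firm A, those right go to Firm B.
  Brookfield at 1 (w=150) → Firm A
  Ashton at 3 (w=100) → Firm A
  Calder at 4 (w=200) → Firm A
  Elwood at 11 (w=250) → Firm B
  Denby at 18 (w=50) → Firm B
Firm A captures 450; Firm B captures 300.

450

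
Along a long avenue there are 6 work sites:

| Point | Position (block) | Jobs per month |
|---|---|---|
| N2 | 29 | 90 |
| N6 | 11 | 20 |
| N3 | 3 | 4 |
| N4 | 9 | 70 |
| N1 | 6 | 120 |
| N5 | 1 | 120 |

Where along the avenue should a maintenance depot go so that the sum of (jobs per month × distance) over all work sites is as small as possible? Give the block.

For a sum of weighted absolute distances on a line, the optimum is the weighted median (not the mean). Total weight W = 424; half-weight = 212.
Sort by position and accumulate weight:
  block 1 (N5, w=120) → cum 120
  block 3 (N3, w=4) → cum 124
  block 6 (N1, w=120) → cum 244  ≥ 212 → median here
  block 9 (N4, w=70) → cum 314
  block 11 (N6, w=20) → cum 334
  block 29 (N2, w=90) → cum 424
Optimal location: block 6.

x = 6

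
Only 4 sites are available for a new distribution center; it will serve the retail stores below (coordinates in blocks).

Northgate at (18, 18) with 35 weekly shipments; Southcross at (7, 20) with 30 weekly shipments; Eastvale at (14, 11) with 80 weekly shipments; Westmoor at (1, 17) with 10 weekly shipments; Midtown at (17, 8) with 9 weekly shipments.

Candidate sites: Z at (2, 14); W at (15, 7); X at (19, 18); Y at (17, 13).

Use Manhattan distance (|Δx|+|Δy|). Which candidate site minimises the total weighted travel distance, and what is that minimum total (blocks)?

Y, total 1365 blocks

Total weighted distance at each candidate:
  Z (2, 14): total = 2459
  W (15, 7): total = 1787
  X (19, 18): total = 1713
  Y (17, 13): total = 1365
Minimum is at Y with total 1365 blocks.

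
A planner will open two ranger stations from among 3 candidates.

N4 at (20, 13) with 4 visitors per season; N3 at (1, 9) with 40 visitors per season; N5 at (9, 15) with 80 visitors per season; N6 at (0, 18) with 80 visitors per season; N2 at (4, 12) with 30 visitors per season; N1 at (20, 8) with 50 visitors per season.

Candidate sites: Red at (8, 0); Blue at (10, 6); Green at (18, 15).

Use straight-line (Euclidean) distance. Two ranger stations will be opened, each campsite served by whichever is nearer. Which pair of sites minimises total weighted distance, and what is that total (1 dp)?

Evaluate every pair (each demand assigned to the nearer of the two):
  {Blue, Green}: total = 2979.0
  {Red, Blue}: total = 3166.8
  {Red, Green}: total = 3390.7
Best pair: {Blue, Green} with total 2979.0.

{Blue, Green}, total 2979.0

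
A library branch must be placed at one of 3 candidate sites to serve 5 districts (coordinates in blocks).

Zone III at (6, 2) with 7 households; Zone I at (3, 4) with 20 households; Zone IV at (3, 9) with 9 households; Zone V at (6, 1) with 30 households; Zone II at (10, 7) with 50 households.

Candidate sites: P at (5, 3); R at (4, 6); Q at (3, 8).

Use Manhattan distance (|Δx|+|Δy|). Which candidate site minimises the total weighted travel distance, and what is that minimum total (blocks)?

P, total 686 blocks

Total weighted distance at each candidate:
  P (5, 3): total = 686
  R (4, 6): total = 698
  Q (3, 8): total = 852
Minimum is at P with total 686 blocks.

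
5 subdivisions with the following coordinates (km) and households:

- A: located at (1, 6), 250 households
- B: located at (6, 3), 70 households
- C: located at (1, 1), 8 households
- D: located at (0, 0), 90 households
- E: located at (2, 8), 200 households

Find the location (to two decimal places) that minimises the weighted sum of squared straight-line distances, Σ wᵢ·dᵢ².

The minimiser of Σwᵢ‖p−pᵢ‖² is the weighted centroid p* = (Σwᵢpᵢ)/(Σwᵢ).
Σwᵢ = 618.
Σwᵢxᵢ = 250·1 + 70·6 + 8·1 + 90·0 + 200·2 = 1078.
Σwᵢyᵢ = 250·6 + 70·3 + 8·1 + 90·0 + 200·8 = 3318.
x* = 1078/618 = 1.74, y* = 3318/618 = 5.37.

(1.74, 5.37)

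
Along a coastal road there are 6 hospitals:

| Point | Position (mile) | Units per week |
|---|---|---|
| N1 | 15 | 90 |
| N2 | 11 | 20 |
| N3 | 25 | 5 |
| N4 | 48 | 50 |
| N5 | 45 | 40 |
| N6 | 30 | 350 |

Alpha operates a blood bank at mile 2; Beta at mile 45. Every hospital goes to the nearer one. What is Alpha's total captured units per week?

The indifferent point is the midpoint (2+45)/2 = 23.5; hospitals left of it (closer to Alpha at 2) go to Alpha, those right go to Beta.
  N2 at 11 (w=20) → Alpha
  N1 at 15 (w=90) → Alpha
  N3 at 25 (w=5) → Beta
  N6 at 30 (w=350) → Beta
  N5 at 45 (w=40) → Beta
  N4 at 48 (w=50) → Beta
Alpha captures 110; Beta captures 445.

110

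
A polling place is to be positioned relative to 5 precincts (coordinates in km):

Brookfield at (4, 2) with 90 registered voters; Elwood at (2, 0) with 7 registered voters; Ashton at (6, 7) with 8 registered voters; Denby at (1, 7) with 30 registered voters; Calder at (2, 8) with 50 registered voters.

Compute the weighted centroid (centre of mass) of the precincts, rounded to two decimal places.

(2.98, 4.57)

The minimiser of Σwᵢ‖p−pᵢ‖² is the weighted centroid p* = (Σwᵢpᵢ)/(Σwᵢ).
Σwᵢ = 185.
Σwᵢxᵢ = 90·4 + 7·2 + 8·6 + 30·1 + 50·2 = 552.
Σwᵢyᵢ = 90·2 + 7·0 + 8·7 + 30·7 + 50·8 = 846.
x* = 552/185 = 2.98, y* = 846/185 = 4.57.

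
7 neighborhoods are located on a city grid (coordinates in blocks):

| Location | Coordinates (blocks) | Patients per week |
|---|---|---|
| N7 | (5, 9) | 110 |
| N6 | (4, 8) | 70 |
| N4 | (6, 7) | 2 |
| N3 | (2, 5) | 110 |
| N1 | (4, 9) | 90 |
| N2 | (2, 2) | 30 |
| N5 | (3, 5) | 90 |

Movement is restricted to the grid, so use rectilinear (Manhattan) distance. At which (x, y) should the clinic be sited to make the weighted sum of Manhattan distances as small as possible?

(4, 8)

Manhattan distance separates: Σwᵢ(|x−xᵢ|+|y−yᵢ|) = Σwᵢ|x−xᵢ| + Σwᵢ|y−yᵢ|, so x and y are optimised independently as 1-D weighted medians.
Total weight W = 502; half = 251.
x-coordinate, sorted with cumulative weight:
  x=2 (N3, w=110) cum 110
  x=2 (N2, w=30) cum 140
  x=3 (N5, w=90) cum 230
  x=4 (N6, w=70) cum 300  ← median
  x=4 (N1, w=90) cum 390
  x=5 (N7, w=110) cum 500
  x=6 (N4, w=2) cum 502
⇒ x* = 4
y-coordinate, sorted with cumulative weight:
  y=2 (N2, w=30) cum 30
  y=5 (N3, w=110) cum 140
  y=5 (N5, w=90) cum 230
  y=7 (N4, w=2) cum 232
  y=8 (N6, w=70) cum 302  ← median
  y=9 (N7, w=110) cum 412
  y=9 (N1, w=90) cum 502
⇒ y* = 8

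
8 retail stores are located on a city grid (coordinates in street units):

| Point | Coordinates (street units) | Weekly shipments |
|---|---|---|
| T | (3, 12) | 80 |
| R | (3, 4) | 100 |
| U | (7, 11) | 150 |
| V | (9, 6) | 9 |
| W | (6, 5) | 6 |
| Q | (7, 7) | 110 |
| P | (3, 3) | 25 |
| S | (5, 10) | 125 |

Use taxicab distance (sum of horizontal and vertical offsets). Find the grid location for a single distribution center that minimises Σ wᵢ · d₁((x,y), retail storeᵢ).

Manhattan distance separates: Σwᵢ(|x−xᵢ|+|y−yᵢ|) = Σwᵢ|x−xᵢ| + Σwᵢ|y−yᵢ|, so x and y are optimised independently as 1-D weighted medians.
Total weight W = 605; half = 302.5.
x-coordinate, sorted with cumulative weight:
  x=3 (T, w=80) cum 80
  x=3 (R, w=100) cum 180
  x=3 (P, w=25) cum 205
  x=5 (S, w=125) cum 330  ← median
  x=6 (W, w=6) cum 336
  x=7 (U, w=150) cum 486
  x=7 (Q, w=110) cum 596
  x=9 (V, w=9) cum 605
⇒ x* = 5
y-coordinate, sorted with cumulative weight:
  y=3 (P, w=25) cum 25
  y=4 (R, w=100) cum 125
  y=5 (W, w=6) cum 131
  y=6 (V, w=9) cum 140
  y=7 (Q, w=110) cum 250
  y=10 (S, w=125) cum 375  ← median
  y=11 (U, w=150) cum 525
  y=12 (T, w=80) cum 605
⇒ y* = 10

(5, 10)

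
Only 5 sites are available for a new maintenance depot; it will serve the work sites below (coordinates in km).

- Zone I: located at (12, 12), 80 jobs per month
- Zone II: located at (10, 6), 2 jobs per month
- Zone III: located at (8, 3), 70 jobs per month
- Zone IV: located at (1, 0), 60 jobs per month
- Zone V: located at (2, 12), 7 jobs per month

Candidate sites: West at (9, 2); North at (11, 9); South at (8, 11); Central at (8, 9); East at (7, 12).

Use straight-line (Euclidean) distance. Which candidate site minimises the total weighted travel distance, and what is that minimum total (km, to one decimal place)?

Total weighted distance at each candidate:
  West (9, 2): total = 1522.7
  North (11, 9): total = 1602.5
  South (8, 11): total = 1725.5
  Central (8, 9): total = 1558.3
  East (7, 12): total = 1887.3
Minimum is at West with total 1522.7 km.

West, total 1522.7 km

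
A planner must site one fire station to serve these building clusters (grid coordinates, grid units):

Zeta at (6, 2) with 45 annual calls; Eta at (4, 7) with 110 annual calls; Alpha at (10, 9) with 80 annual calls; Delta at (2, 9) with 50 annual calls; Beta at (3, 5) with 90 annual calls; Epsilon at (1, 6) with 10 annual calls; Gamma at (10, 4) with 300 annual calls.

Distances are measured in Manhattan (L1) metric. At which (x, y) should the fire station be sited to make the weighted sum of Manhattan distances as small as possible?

(10, 4)

Manhattan distance separates: Σwᵢ(|x−xᵢ|+|y−yᵢ|) = Σwᵢ|x−xᵢ| + Σwᵢ|y−yᵢ|, so x and y are optimised independently as 1-D weighted medians.
Total weight W = 685; half = 342.5.
x-coordinate, sorted with cumulative weight:
  x=1 (Epsilon, w=10) cum 10
  x=2 (Delta, w=50) cum 60
  x=3 (Beta, w=90) cum 150
  x=4 (Eta, w=110) cum 260
  x=6 (Zeta, w=45) cum 305
  x=10 (Alpha, w=80) cum 385  ← median
  x=10 (Gamma, w=300) cum 685
⇒ x* = 10
y-coordinate, sorted with cumulative weight:
  y=2 (Zeta, w=45) cum 45
  y=4 (Gamma, w=300) cum 345  ← median
  y=5 (Beta, w=90) cum 435
  y=6 (Epsilon, w=10) cum 445
  y=7 (Eta, w=110) cum 555
  y=9 (Alpha, w=80) cum 635
  y=9 (Delta, w=50) cum 685
⇒ y* = 4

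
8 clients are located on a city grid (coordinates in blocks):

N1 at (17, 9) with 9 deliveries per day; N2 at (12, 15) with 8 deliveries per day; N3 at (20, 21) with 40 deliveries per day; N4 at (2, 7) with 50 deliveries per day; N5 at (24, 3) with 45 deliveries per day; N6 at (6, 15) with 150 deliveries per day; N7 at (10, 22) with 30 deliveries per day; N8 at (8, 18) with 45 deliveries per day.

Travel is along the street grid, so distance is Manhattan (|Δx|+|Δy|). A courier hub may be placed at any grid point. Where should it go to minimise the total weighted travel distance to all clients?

Manhattan distance separates: Σwᵢ(|x−xᵢ|+|y−yᵢ|) = Σwᵢ|x−xᵢ| + Σwᵢ|y−yᵢ|, so x and y are optimised independently as 1-D weighted medians.
Total weight W = 377; half = 188.5.
x-coordinate, sorted with cumulative weight:
  x=2 (N4, w=50) cum 50
  x=6 (N6, w=150) cum 200  ← median
  x=8 (N8, w=45) cum 245
  x=10 (N7, w=30) cum 275
  x=12 (N2, w=8) cum 283
  x=17 (N1, w=9) cum 292
  x=20 (N3, w=40) cum 332
  x=24 (N5, w=45) cum 377
⇒ x* = 6
y-coordinate, sorted with cumulative weight:
  y=3 (N5, w=45) cum 45
  y=7 (N4, w=50) cum 95
  y=9 (N1, w=9) cum 104
  y=15 (N2, w=8) cum 112
  y=15 (N6, w=150) cum 262  ← median
  y=18 (N8, w=45) cum 307
  y=21 (N3, w=40) cum 347
  y=22 (N7, w=30) cum 377
⇒ y* = 15

(6, 15)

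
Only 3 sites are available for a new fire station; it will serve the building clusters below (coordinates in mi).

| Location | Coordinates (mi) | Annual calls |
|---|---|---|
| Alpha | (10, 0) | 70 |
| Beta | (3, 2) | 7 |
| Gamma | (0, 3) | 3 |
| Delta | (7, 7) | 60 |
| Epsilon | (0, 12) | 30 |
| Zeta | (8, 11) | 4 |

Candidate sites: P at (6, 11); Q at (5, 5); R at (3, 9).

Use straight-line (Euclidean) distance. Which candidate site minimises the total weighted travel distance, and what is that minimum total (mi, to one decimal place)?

Total weighted distance at each candidate:
  P (6, 11): total = 1353.6
  Q (5, 5): total = 991.0
  R (3, 9): total = 1284.4
Minimum is at Q with total 991.0 mi.

Q, total 991.0 mi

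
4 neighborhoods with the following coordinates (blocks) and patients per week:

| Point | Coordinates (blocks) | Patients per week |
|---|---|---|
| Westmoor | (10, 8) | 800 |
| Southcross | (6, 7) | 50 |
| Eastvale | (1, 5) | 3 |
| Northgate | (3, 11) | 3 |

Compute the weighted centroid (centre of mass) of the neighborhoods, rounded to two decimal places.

(9.71, 7.94)

The minimiser of Σwᵢ‖p−pᵢ‖² is the weighted centroid p* = (Σwᵢpᵢ)/(Σwᵢ).
Σwᵢ = 856.
Σwᵢxᵢ = 800·10 + 50·6 + 3·1 + 3·3 = 8312.
Σwᵢyᵢ = 800·8 + 50·7 + 3·5 + 3·11 = 6798.
x* = 8312/856 = 9.71, y* = 6798/856 = 7.94.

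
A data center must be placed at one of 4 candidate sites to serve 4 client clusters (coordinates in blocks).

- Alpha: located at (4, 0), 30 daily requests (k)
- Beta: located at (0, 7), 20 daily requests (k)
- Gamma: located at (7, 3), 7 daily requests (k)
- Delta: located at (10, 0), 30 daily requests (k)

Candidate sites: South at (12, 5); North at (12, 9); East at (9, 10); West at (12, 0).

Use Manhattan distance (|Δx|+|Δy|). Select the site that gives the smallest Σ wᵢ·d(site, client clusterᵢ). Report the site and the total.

Total weighted distance at each candidate:
  South (12, 5): total = 929
  North (12, 9): total = 1197
  East (9, 10): total = 1083
  West (12, 0): total = 736
Minimum is at West with total 736 blocks.

West, total 736 blocks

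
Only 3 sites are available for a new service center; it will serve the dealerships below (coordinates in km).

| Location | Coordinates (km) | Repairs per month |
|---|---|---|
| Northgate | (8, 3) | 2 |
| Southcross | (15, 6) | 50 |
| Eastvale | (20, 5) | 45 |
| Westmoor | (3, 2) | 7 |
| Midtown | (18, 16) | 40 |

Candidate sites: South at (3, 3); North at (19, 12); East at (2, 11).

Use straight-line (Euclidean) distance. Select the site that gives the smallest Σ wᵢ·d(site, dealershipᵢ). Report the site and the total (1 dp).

North, total 1004.2 km

Total weighted distance at each candidate:
  South (3, 3): total = 2199.7
  North (19, 12): total = 1004.2
  East (2, 11): total = 2304.1
Minimum is at North with total 1004.2 km.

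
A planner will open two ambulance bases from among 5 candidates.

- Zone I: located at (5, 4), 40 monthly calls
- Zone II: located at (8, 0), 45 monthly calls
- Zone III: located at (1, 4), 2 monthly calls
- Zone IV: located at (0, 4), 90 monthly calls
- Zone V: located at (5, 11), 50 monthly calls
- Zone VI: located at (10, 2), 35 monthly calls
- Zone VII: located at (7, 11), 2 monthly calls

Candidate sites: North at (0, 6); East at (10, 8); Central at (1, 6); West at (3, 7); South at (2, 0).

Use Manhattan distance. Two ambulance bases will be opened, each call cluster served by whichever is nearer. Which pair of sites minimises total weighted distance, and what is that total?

{North, East}, total 1538

Evaluate every pair (each demand assigned to the nearer of the two):
  {North, East}: total = 1538
  {East, Central}: total = 1586
  {Central, South}: total = 1606
  {North, South}: total = 1610
  {North, West}: total = 1662
  {West, South}: total = 1686
  {East, West}: total = 1722
  {East, South}: total = 1722
  {Central, West}: total = 1750
  {North, Central}: total = 1936
Best pair: {North, East} with total 1538.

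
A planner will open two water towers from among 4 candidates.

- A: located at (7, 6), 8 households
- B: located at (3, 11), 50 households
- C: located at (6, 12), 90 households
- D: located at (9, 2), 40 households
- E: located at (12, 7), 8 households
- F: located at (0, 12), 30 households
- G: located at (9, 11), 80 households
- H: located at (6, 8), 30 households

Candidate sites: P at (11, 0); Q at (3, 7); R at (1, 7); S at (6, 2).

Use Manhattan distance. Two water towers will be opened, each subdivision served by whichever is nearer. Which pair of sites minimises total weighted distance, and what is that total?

Evaluate every pair (each demand assigned to the nearer of the two):
  {Q, S}: total = 2312
  {P, Q}: total = 2344
  {Q, R}: total = 2572
  {R, S}: total = 2768
  {P, R}: total = 2800
  {P, S}: total = 3344
Best pair: {Q, S} with total 2312.

{Q, S}, total 2312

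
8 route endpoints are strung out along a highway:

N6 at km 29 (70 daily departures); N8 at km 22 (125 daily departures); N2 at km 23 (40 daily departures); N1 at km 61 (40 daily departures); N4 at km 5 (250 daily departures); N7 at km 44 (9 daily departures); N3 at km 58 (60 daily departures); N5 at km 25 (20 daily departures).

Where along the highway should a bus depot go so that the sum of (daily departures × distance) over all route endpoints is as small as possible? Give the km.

x = 22

For a sum of weighted absolute distances on a line, the optimum is the weighted median (not the mean). Total weight W = 614; half-weight = 307.
Sort by position and accumulate weight:
  km 5 (N4, w=250) → cum 250
  km 22 (N8, w=125) → cum 375  ≥ 307 → median here
  km 23 (N2, w=40) → cum 415
  km 25 (N5, w=20) → cum 435
  km 29 (N6, w=70) → cum 505
  km 44 (N7, w=9) → cum 514
  km 58 (N3, w=60) → cum 574
  km 61 (N1, w=40) → cum 614
Optimal location: km 22.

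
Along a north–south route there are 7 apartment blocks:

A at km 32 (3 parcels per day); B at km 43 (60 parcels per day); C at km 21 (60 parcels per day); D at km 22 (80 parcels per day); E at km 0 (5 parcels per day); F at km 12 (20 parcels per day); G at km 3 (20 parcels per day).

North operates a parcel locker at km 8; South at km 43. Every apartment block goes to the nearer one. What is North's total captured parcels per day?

185

The indifferent point is the midpoint (8+43)/2 = 25.5; apartment blocks left of it (closer to North at 8) go to North, those right go to South.
  E at 0 (w=5) → North
  G at 3 (w=20) → North
  F at 12 (w=20) → North
  C at 21 (w=60) → North
  D at 22 (w=80) → North
  A at 32 (w=3) → South
  B at 43 (w=60) → South
North captures 185; South captures 63.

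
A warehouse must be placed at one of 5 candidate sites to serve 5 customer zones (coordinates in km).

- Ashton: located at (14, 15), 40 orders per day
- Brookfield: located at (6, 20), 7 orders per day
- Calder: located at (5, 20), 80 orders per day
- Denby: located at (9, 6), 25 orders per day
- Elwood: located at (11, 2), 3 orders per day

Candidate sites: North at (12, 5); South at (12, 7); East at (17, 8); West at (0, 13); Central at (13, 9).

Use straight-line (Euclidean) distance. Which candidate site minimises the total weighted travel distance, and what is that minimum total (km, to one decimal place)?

Central, total 1569.5 km

Total weighted distance at each candidate:
  North (12, 5): total = 1933.8
  South (12, 7): total = 1705.6
  East (17, 8): total = 2007.8
  West (0, 13): total = 1650.1
  Central (13, 9): total = 1569.5
Minimum is at Central with total 1569.5 km.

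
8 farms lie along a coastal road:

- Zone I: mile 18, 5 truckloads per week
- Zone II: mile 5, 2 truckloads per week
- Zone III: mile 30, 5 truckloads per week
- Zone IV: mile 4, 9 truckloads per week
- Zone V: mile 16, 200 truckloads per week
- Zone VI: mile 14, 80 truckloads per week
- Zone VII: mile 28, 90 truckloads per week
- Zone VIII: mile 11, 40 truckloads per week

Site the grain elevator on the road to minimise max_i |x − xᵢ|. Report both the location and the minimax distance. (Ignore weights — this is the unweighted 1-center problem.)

location 17, max distance 13

The 1-center on a line is the midpoint of the two extreme points: leftmost at 4, rightmost at 30.
Optimal location = (4 + 30)/2 = 17; maximum distance = (30 − 4)/2 = 13.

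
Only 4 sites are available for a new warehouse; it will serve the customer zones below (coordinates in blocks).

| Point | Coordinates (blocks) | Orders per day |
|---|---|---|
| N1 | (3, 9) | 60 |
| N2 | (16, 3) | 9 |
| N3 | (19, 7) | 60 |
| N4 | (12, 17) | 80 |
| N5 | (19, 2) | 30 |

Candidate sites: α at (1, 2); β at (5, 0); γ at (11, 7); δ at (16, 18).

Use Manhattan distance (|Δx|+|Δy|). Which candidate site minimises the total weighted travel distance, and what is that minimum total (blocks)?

Total weighted distance at each candidate:
  α (1, 2): total = 4684
  β (5, 0): total = 4446
  γ (11, 7): total = 2431
  δ (16, 18): total = 3265
Minimum is at γ with total 2431 blocks.

γ, total 2431 blocks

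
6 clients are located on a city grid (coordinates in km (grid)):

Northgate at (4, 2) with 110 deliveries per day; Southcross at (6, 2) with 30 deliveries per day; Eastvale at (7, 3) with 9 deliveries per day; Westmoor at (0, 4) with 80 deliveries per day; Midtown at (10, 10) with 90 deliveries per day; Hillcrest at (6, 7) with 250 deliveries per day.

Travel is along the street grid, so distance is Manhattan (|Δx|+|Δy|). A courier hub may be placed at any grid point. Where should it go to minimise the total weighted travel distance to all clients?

Manhattan distance separates: Σwᵢ(|x−xᵢ|+|y−yᵢ|) = Σwᵢ|x−xᵢ| + Σwᵢ|y−yᵢ|, so x and y are optimised independently as 1-D weighted medians.
Total weight W = 569; half = 284.5.
x-coordinate, sorted with cumulative weight:
  x=0 (Westmoor, w=80) cum 80
  x=4 (Northgate, w=110) cum 190
  x=6 (Southcross, w=30) cum 220
  x=6 (Hillcrest, w=250) cum 470  ← median
  x=7 (Eastvale, w=9) cum 479
  x=10 (Midtown, w=90) cum 569
⇒ x* = 6
y-coordinate, sorted with cumulative weight:
  y=2 (Northgate, w=110) cum 110
  y=2 (Southcross, w=30) cum 140
  y=3 (Eastvale, w=9) cum 149
  y=4 (Westmoor, w=80) cum 229
  y=7 (Hillcrest, w=250) cum 479  ← median
  y=10 (Midtown, w=90) cum 569
⇒ y* = 7

(6, 7)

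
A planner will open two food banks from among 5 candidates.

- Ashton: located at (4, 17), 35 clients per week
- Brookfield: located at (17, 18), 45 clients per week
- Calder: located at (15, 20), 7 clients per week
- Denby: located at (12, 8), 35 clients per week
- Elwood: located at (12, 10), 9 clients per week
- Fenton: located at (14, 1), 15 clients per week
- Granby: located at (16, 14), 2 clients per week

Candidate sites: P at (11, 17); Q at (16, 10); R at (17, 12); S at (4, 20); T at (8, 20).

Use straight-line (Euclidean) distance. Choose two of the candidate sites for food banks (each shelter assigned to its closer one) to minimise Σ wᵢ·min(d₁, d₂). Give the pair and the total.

{Q, S}, total 877.0

Evaluate every pair (each demand assigned to the nearer of the two):
  {Q, S}: total = 877.0
  {R, S}: total = 880.8
  {P, Q}: total = 892.5
  {Q, T}: total = 925.6
  {R, T}: total = 942.1
  {P, R}: total = 998.1
  {P, S}: total = 1050.1
  {P, T}: total = 1120.1
  {Q, R}: total = 1149.2
  {S, T}: total = 1427.4
Best pair: {Q, S} with total 877.0.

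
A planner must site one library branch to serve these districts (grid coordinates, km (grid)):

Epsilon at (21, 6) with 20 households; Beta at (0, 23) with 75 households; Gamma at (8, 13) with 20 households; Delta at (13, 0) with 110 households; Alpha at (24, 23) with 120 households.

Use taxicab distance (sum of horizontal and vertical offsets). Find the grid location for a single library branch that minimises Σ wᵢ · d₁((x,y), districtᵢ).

(13, 23)

Manhattan distance separates: Σwᵢ(|x−xᵢ|+|y−yᵢ|) = Σwᵢ|x−xᵢ| + Σwᵢ|y−yᵢ|, so x and y are optimised independently as 1-D weighted medians.
Total weight W = 345; half = 172.5.
x-coordinate, sorted with cumulative weight:
  x=0 (Beta, w=75) cum 75
  x=8 (Gamma, w=20) cum 95
  x=13 (Delta, w=110) cum 205  ← median
  x=21 (Epsilon, w=20) cum 225
  x=24 (Alpha, w=120) cum 345
⇒ x* = 13
y-coordinate, sorted with cumulative weight:
  y=0 (Delta, w=110) cum 110
  y=6 (Epsilon, w=20) cum 130
  y=13 (Gamma, w=20) cum 150
  y=23 (Beta, w=75) cum 225  ← median
  y=23 (Alpha, w=120) cum 345
⇒ y* = 23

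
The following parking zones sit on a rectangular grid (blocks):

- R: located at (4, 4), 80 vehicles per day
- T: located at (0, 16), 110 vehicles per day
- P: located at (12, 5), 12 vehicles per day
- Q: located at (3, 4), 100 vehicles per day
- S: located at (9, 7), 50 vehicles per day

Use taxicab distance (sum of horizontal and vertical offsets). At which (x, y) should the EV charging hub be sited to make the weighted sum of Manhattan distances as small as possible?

(3, 4)

Manhattan distance separates: Σwᵢ(|x−xᵢ|+|y−yᵢ|) = Σwᵢ|x−xᵢ| + Σwᵢ|y−yᵢ|, so x and y are optimised independently as 1-D weighted medians.
Total weight W = 352; half = 176.
x-coordinate, sorted with cumulative weight:
  x=0 (T, w=110) cum 110
  x=3 (Q, w=100) cum 210  ← median
  x=4 (R, w=80) cum 290
  x=9 (S, w=50) cum 340
  x=12 (P, w=12) cum 352
⇒ x* = 3
y-coordinate, sorted with cumulative weight:
  y=4 (R, w=80) cum 80
  y=4 (Q, w=100) cum 180  ← median
  y=5 (P, w=12) cum 192
  y=7 (S, w=50) cum 242
  y=16 (T, w=110) cum 352
⇒ y* = 4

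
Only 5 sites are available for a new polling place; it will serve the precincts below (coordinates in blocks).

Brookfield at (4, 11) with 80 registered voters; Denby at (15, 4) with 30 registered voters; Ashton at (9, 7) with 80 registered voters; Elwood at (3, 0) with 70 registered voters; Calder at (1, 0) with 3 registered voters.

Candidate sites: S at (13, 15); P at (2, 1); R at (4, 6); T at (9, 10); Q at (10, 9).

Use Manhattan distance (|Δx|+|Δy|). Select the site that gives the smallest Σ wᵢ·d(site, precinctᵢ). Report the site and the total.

R, total 1787 blocks

Total weighted distance at each candidate:
  S (13, 15): total = 4221
  P (2, 1): total = 2626
  R (4, 6): total = 1787
  T (9, 10): total = 2254
  Q (10, 9): total = 2354
Minimum is at R with total 1787 blocks.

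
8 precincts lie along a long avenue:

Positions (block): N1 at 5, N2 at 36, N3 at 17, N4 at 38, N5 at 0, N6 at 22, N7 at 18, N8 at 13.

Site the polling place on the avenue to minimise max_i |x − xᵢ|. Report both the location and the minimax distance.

The 1-center on a line is the midpoint of the two extreme points: leftmost at 0, rightmost at 38.
Optimal location = (0 + 38)/2 = 19; maximum distance = (38 − 0)/2 = 19.

location 19, max distance 19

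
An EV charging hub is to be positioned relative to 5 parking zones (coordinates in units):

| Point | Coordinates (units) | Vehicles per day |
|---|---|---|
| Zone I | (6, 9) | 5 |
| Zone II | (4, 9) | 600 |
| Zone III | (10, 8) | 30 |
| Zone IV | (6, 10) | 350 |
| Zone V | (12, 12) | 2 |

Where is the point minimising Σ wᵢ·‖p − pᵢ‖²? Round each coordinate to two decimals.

(4.92, 9.33)

The minimiser of Σwᵢ‖p−pᵢ‖² is the weighted centroid p* = (Σwᵢpᵢ)/(Σwᵢ).
Σwᵢ = 987.
Σwᵢxᵢ = 5·6 + 600·4 + 30·10 + 350·6 + 2·12 = 4854.
Σwᵢyᵢ = 5·9 + 600·9 + 30·8 + 350·10 + 2·12 = 9209.
x* = 4854/987 = 4.92, y* = 9209/987 = 9.33.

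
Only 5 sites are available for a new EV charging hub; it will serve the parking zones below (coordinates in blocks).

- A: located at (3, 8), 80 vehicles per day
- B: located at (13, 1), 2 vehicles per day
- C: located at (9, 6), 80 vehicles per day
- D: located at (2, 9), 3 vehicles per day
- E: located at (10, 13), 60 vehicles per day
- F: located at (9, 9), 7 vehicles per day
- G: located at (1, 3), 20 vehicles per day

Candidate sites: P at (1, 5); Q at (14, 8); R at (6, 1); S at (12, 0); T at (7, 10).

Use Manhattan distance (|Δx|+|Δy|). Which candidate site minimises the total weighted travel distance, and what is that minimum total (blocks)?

T, total 1649 blocks

Total weighted distance at each candidate:
  P (1, 5): total = 2311
  Q (14, 8): total = 2437
  R (6, 1): total = 2667
  S (12, 0): total = 3405
  T (7, 10): total = 1649
Minimum is at T with total 1649 blocks.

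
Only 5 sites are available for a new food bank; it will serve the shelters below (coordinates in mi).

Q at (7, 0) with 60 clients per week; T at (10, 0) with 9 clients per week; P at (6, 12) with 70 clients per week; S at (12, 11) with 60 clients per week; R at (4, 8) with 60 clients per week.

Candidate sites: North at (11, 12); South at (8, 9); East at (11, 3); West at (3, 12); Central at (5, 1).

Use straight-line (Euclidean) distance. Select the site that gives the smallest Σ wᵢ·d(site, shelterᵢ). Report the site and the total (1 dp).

South, total 1394.4 mi

Total weighted distance at each candidate:
  North (11, 12): total = 1785.9
  South (8, 9): total = 1394.4
  East (11, 3): total = 2049.0
  West (3, 12): total = 1884.7
  Central (5, 1): total = 2109.9
Minimum is at South with total 1394.4 mi.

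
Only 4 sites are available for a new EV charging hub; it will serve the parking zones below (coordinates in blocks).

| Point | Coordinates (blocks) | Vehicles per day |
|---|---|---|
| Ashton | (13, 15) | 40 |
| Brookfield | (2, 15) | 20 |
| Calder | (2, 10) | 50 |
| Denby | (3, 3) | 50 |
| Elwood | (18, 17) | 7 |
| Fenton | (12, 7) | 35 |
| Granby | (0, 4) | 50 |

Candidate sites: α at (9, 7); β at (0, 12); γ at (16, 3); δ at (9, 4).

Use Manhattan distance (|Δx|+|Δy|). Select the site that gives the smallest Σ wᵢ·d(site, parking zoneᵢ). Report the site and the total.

Total weighted distance at each candidate:
  α (9, 7): total = 2618
  β (0, 12): total = 2696
  γ (16, 3): total = 4062
  δ (9, 4): total = 2774
Minimum is at α with total 2618 blocks.

α, total 2618 blocks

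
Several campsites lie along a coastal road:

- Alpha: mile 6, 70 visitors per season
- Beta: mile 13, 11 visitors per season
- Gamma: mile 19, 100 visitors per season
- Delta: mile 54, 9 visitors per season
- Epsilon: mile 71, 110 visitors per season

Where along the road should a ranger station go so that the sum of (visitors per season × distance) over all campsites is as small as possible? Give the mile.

x = 19

For a sum of weighted absolute distances on a line, the optimum is the weighted median (not the mean). Total weight W = 300; half-weight = 150.
Sort by position and accumulate weight:
  mile 6 (Alpha, w=70) → cum 70
  mile 13 (Beta, w=11) → cum 81
  mile 19 (Gamma, w=100) → cum 181  ≥ 150 → median here
  mile 54 (Delta, w=9) → cum 190
  mile 71 (Epsilon, w=110) → cum 300
Optimal location: mile 19.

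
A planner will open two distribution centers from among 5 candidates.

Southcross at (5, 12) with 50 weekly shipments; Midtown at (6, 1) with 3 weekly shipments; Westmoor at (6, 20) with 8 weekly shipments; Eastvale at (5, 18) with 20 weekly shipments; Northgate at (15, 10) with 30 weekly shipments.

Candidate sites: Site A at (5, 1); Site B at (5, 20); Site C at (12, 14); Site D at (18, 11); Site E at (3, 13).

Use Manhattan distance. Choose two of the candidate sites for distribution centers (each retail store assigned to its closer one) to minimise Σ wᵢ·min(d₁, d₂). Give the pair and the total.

{Site D, Site E}, total 535

Evaluate every pair (each demand assigned to the nearer of the two):
  {Site D, Site E}: total = 535
  {Site C, Site E}: total = 625
  {Site B, Site D}: total = 628
  {Site B, Site E}: total = 693
  {Site B, Site C}: total = 715
  {Site A, Site E}: total = 823
  {Site C, Site D}: total = 943
  {Site A, Site C}: total = 979
  {Site A, Site B}: total = 1021
  {Site A, Site D}: total = 1173
Best pair: {Site D, Site E} with total 535.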